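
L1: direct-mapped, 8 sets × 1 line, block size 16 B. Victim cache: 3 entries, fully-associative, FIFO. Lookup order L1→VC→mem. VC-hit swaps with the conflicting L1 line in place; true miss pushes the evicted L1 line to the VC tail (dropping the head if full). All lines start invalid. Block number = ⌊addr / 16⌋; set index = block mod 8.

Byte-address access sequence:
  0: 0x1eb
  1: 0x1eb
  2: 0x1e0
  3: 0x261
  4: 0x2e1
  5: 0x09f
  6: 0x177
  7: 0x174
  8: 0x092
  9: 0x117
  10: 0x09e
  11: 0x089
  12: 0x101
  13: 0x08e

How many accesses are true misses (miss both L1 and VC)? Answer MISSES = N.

MISSES = 8

0: 0x1eb (blk 30, set 6) → MISS  vc=[]
1: 0x1eb (blk 30, set 6) → L1-HIT  vc=[]
2: 0x1e0 (blk 30, set 6) → L1-HIT  vc=[]
3: 0x261 (blk 38, set 6) → MISS  vc=[30]
4: 0x2e1 (blk 46, set 6) → MISS  vc=[30, 38]
5: 0x9f (blk 9, set 1) → MISS  vc=[30, 38]
6: 0x177 (blk 23, set 7) → MISS  vc=[30, 38]
7: 0x174 (blk 23, set 7) → L1-HIT  vc=[30, 38]
8: 0x92 (blk 9, set 1) → L1-HIT  vc=[30, 38]
9: 0x117 (blk 17, set 1) → MISS  vc=[30, 38, 9]
10: 0x9e (blk 9, set 1) → VC-HIT  vc=[30, 38, 17]
11: 0x89 (blk 8, set 0) → MISS  vc=[30, 38, 17]
12: 0x101 (blk 16, set 0) → MISS  vc=[38, 17, 8]
13: 0x8e (blk 8, set 0) → VC-HIT  vc=[38, 17, 16]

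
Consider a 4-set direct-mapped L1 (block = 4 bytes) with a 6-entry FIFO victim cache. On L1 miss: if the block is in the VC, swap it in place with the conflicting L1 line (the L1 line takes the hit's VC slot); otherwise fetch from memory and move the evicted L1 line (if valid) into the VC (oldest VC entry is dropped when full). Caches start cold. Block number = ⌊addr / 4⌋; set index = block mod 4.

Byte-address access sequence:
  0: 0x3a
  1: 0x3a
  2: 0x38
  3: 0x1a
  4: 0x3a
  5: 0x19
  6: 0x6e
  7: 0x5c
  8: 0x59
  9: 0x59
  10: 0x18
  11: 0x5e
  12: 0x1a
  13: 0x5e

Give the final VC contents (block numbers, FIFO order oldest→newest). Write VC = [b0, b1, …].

0: 0x3a (blk 14, set 2) → MISS  vc=[]
1: 0x3a (blk 14, set 2) → L1-HIT  vc=[]
2: 0x38 (blk 14, set 2) → L1-HIT  vc=[]
3: 0x1a (blk 6, set 2) → MISS  vc=[14]
4: 0x3a (blk 14, set 2) → VC-HIT  vc=[6]
5: 0x19 (blk 6, set 2) → VC-HIT  vc=[14]
6: 0x6e (blk 27, set 3) → MISS  vc=[14]
7: 0x5c (blk 23, set 3) → MISS  vc=[14, 27]
8: 0x59 (blk 22, set 2) → MISS  vc=[14, 27, 6]
9: 0x59 (blk 22, set 2) → L1-HIT  vc=[14, 27, 6]
10: 0x18 (blk 6, set 2) → VC-HIT  vc=[14, 27, 22]
11: 0x5e (blk 23, set 3) → L1-HIT  vc=[14, 27, 22]
12: 0x1a (blk 6, set 2) → L1-HIT  vc=[14, 27, 22]
13: 0x5e (blk 23, set 3) → L1-HIT  vc=[14, 27, 22]

VC = [14, 27, 22]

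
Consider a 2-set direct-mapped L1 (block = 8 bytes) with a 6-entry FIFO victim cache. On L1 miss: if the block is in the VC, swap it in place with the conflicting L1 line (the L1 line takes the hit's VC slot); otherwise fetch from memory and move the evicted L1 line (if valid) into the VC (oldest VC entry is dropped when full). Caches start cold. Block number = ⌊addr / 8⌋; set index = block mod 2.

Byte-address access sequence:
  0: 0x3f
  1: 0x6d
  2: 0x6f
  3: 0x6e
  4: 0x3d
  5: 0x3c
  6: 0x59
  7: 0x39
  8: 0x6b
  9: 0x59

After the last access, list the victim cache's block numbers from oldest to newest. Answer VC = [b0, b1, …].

VC = [7, 13]

0: 0x3f (blk 7, set 1) → MISS  vc=[]
1: 0x6d (blk 13, set 1) → MISS  vc=[7]
2: 0x6f (blk 13, set 1) → L1-HIT  vc=[7]
3: 0x6e (blk 13, set 1) → L1-HIT  vc=[7]
4: 0x3d (blk 7, set 1) → VC-HIT  vc=[13]
5: 0x3c (blk 7, set 1) → L1-HIT  vc=[13]
6: 0x59 (blk 11, set 1) → MISS  vc=[13, 7]
7: 0x39 (blk 7, set 1) → VC-HIT  vc=[13, 11]
8: 0x6b (blk 13, set 1) → VC-HIT  vc=[7, 11]
9: 0x59 (blk 11, set 1) → VC-HIT  vc=[7, 13]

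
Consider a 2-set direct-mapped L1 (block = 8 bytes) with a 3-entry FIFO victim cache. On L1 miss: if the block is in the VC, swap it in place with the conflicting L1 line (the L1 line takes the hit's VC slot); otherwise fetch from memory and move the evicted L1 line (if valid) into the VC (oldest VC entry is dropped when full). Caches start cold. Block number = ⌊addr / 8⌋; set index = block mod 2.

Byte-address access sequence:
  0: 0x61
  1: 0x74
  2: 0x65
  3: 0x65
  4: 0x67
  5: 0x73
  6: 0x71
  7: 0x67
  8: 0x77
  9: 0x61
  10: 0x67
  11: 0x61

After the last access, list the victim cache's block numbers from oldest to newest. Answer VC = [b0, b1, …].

VC = [14]

0: 0x61 (blk 12, set 0) → MISS  vc=[]
1: 0x74 (blk 14, set 0) → MISS  vc=[12]
2: 0x65 (blk 12, set 0) → VC-HIT  vc=[14]
3: 0x65 (blk 12, set 0) → L1-HIT  vc=[14]
4: 0x67 (blk 12, set 0) → L1-HIT  vc=[14]
5: 0x73 (blk 14, set 0) → VC-HIT  vc=[12]
6: 0x71 (blk 14, set 0) → L1-HIT  vc=[12]
7: 0x67 (blk 12, set 0) → VC-HIT  vc=[14]
8: 0x77 (blk 14, set 0) → VC-HIT  vc=[12]
9: 0x61 (blk 12, set 0) → VC-HIT  vc=[14]
10: 0x67 (blk 12, set 0) → L1-HIT  vc=[14]
11: 0x61 (blk 12, set 0) → L1-HIT  vc=[14]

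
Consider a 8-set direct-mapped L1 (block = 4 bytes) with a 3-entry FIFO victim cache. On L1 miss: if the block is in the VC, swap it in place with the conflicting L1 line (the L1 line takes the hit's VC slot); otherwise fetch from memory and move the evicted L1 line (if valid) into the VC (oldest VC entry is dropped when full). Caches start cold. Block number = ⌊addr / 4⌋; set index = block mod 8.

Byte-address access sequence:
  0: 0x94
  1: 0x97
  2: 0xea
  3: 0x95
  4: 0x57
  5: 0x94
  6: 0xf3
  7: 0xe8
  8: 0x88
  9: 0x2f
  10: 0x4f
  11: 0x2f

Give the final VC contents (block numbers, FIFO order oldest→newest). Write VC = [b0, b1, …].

#0 0x94→b37/s5 MISS; vc=[]
#1 0x97→b37/s5 L1-HIT; vc=[]
#2 0xea→b58/s2 MISS; vc=[]
#3 0x95→b37/s5 L1-HIT; vc=[]
#4 0x57→b21/s5 MISS; vc=[37]
#5 0x94→b37/s5 VC-HIT; vc=[21]
#6 0xf3→b60/s4 MISS; vc=[21]
#7 0xe8→b58/s2 L1-HIT; vc=[21]
#8 0x88→b34/s2 MISS; vc=[21,58]
#9 0x2f→b11/s3 MISS; vc=[21,58]
#10 0x4f→b19/s3 MISS; vc=[21,58,11]
#11 0x2f→b11/s3 VC-HIT; vc=[21,58,19]

VC = [21, 58, 19]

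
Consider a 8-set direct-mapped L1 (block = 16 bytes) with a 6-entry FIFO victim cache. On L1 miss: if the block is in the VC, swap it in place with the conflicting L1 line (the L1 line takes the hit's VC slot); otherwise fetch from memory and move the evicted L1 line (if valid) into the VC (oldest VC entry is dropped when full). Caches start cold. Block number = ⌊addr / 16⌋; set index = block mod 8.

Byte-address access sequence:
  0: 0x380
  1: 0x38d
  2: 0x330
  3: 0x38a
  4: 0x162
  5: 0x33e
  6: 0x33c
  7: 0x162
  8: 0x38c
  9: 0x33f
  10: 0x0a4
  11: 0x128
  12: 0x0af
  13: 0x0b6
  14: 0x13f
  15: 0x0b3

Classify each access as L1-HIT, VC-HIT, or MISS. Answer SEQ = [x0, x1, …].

SEQ = [MISS, L1-HIT, MISS, L1-HIT, MISS, L1-HIT, L1-HIT, L1-HIT, L1-HIT, L1-HIT, MISS, MISS, VC-HIT, MISS, MISS, VC-HIT]

  [0] addr=0x380 blk=56 s=0: MISS | VC []
  [1] addr=0x38d blk=56 s=0: L1-HIT | VC []
  [2] addr=0x330 blk=51 s=3: MISS | VC []
  [3] addr=0x38a blk=56 s=0: L1-HIT | VC []
  [4] addr=0x162 blk=22 s=6: MISS | VC []
  [5] addr=0x33e blk=51 s=3: L1-HIT | VC []
  [6] addr=0x33c blk=51 s=3: L1-HIT | VC []
  [7] addr=0x162 blk=22 s=6: L1-HIT | VC []
  [8] addr=0x38c blk=56 s=0: L1-HIT | VC []
  [9] addr=0x33f blk=51 s=3: L1-HIT | VC []
  [10] addr=0xa4 blk=10 s=2: MISS | VC []
  [11] addr=0x128 blk=18 s=2: MISS | VC [10]
  [12] addr=0xaf blk=10 s=2: VC-HIT | VC [18]
  [13] addr=0xb6 blk=11 s=3: MISS | VC [18, 51]
  [14] addr=0x13f blk=19 s=3: MISS | VC [18, 51, 11]
  [15] addr=0xb3 blk=11 s=3: VC-HIT | VC [18, 51, 19]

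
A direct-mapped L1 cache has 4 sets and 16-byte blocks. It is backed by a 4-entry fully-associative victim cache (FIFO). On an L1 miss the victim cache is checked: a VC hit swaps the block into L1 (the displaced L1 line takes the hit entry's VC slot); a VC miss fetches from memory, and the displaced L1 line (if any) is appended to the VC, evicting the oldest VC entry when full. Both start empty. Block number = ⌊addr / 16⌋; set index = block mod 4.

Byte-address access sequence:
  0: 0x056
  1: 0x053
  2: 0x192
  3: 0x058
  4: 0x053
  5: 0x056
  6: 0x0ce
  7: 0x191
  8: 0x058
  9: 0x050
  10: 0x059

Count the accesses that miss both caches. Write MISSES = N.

  [0] addr=0x56 blk=5 s=1: MISS | VC []
  [1] addr=0x53 blk=5 s=1: L1-HIT | VC []
  [2] addr=0x192 blk=25 s=1: MISS | VC [5]
  [3] addr=0x58 blk=5 s=1: VC-HIT | VC [25]
  [4] addr=0x53 blk=5 s=1: L1-HIT | VC [25]
  [5] addr=0x56 blk=5 s=1: L1-HIT | VC [25]
  [6] addr=0xce blk=12 s=0: MISS | VC [25]
  [7] addr=0x191 blk=25 s=1: VC-HIT | VC [5]
  [8] addr=0x58 blk=5 s=1: VC-HIT | VC [25]
  [9] addr=0x50 blk=5 s=1: L1-HIT | VC [25]
  [10] addr=0x59 blk=5 s=1: L1-HIT | VC [25]

MISSES = 3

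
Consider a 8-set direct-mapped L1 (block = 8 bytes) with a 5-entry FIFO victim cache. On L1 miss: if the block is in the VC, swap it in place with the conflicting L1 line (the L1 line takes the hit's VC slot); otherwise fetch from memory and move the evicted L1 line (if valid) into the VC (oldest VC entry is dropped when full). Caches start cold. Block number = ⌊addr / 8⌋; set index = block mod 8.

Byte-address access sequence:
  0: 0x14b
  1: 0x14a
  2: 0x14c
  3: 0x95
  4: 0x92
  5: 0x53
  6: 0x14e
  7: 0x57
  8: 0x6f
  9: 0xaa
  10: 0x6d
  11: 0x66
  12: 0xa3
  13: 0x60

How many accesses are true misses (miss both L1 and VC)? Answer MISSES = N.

0: 0x14b (blk 41, set 1) → MISS  vc=[]
1: 0x14a (blk 41, set 1) → L1-HIT  vc=[]
2: 0x14c (blk 41, set 1) → L1-HIT  vc=[]
3: 0x95 (blk 18, set 2) → MISS  vc=[]
4: 0x92 (blk 18, set 2) → L1-HIT  vc=[]
5: 0x53 (blk 10, set 2) → MISS  vc=[18]
6: 0x14e (blk 41, set 1) → L1-HIT  vc=[18]
7: 0x57 (blk 10, set 2) → L1-HIT  vc=[18]
8: 0x6f (blk 13, set 5) → MISS  vc=[18]
9: 0xaa (blk 21, set 5) → MISS  vc=[18, 13]
10: 0x6d (blk 13, set 5) → VC-HIT  vc=[18, 21]
11: 0x66 (blk 12, set 4) → MISS  vc=[18, 21]
12: 0xa3 (blk 20, set 4) → MISS  vc=[18, 21, 12]
13: 0x60 (blk 12, set 4) → VC-HIT  vc=[18, 21, 20]

MISSES = 7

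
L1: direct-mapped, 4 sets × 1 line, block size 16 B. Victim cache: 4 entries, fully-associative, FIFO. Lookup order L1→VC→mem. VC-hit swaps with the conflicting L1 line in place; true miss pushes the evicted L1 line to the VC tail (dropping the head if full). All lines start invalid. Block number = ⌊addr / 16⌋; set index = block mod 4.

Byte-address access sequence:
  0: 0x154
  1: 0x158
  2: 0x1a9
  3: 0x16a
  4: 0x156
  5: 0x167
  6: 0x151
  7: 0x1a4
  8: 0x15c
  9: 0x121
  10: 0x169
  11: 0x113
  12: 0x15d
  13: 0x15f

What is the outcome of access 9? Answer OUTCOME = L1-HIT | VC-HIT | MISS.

OUTCOME = MISS

#0 0x154→b21/s1 MISS; vc=[]
#1 0x158→b21/s1 L1-HIT; vc=[]
#2 0x1a9→b26/s2 MISS; vc=[]
#3 0x16a→b22/s2 MISS; vc=[26]
#4 0x156→b21/s1 L1-HIT; vc=[26]
#5 0x167→b22/s2 L1-HIT; vc=[26]
#6 0x151→b21/s1 L1-HIT; vc=[26]
#7 0x1a4→b26/s2 VC-HIT; vc=[22]
#8 0x15c→b21/s1 L1-HIT; vc=[22]
#9 0x121→b18/s2 MISS; vc=[22,26]
#10 0x169→b22/s2 VC-HIT; vc=[18,26]
#11 0x113→b17/s1 MISS; vc=[18,26,21]
#12 0x15d→b21/s1 VC-HIT; vc=[18,26,17]
#13 0x15f→b21/s1 L1-HIT; vc=[18,26,17]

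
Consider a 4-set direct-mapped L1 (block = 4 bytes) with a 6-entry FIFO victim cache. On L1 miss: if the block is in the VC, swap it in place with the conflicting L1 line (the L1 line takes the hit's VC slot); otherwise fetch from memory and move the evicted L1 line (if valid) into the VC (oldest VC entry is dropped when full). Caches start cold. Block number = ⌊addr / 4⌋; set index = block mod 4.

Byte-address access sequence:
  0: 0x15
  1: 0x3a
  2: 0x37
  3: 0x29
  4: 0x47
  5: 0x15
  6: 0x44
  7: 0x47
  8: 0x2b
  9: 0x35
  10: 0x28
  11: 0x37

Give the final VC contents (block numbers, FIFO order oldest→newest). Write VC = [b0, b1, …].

#0 0x15→b5/s1 MISS; vc=[]
#1 0x3a→b14/s2 MISS; vc=[]
#2 0x37→b13/s1 MISS; vc=[5]
#3 0x29→b10/s2 MISS; vc=[5,14]
#4 0x47→b17/s1 MISS; vc=[5,14,13]
#5 0x15→b5/s1 VC-HIT; vc=[17,14,13]
#6 0x44→b17/s1 VC-HIT; vc=[5,14,13]
#7 0x47→b17/s1 L1-HIT; vc=[5,14,13]
#8 0x2b→b10/s2 L1-HIT; vc=[5,14,13]
#9 0x35→b13/s1 VC-HIT; vc=[5,14,17]
#10 0x28→b10/s2 L1-HIT; vc=[5,14,17]
#11 0x37→b13/s1 L1-HIT; vc=[5,14,17]

VC = [5, 14, 17]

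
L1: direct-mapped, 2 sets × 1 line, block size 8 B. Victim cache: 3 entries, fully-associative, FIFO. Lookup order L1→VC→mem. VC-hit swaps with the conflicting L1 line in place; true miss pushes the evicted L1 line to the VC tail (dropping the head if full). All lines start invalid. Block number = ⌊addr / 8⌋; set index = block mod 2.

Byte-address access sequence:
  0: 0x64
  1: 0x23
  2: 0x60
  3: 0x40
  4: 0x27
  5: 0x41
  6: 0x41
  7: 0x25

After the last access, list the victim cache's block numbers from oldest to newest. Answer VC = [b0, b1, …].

VC = [8, 12]

#0 0x64→b12/s0 MISS; vc=[]
#1 0x23→b4/s0 MISS; vc=[12]
#2 0x60→b12/s0 VC-HIT; vc=[4]
#3 0x40→b8/s0 MISS; vc=[4,12]
#4 0x27→b4/s0 VC-HIT; vc=[8,12]
#5 0x41→b8/s0 VC-HIT; vc=[4,12]
#6 0x41→b8/s0 L1-HIT; vc=[4,12]
#7 0x25→b4/s0 VC-HIT; vc=[8,12]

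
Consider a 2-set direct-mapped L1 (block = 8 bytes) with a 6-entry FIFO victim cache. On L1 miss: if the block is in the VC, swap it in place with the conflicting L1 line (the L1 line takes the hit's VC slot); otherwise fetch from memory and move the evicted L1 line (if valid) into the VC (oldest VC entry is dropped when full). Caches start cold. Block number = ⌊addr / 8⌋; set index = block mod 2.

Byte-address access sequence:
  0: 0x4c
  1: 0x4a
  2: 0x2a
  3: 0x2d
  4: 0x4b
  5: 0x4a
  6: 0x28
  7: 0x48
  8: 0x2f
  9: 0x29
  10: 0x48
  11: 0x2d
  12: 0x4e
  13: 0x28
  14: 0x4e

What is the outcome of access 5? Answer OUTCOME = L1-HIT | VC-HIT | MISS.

#0 0x4c→b9/s1 MISS; vc=[]
#1 0x4a→b9/s1 L1-HIT; vc=[]
#2 0x2a→b5/s1 MISS; vc=[9]
#3 0x2d→b5/s1 L1-HIT; vc=[9]
#4 0x4b→b9/s1 VC-HIT; vc=[5]
#5 0x4a→b9/s1 L1-HIT; vc=[5]
#6 0x28→b5/s1 VC-HIT; vc=[9]
#7 0x48→b9/s1 VC-HIT; vc=[5]
#8 0x2f→b5/s1 VC-HIT; vc=[9]
#9 0x29→b5/s1 L1-HIT; vc=[9]
#10 0x48→b9/s1 VC-HIT; vc=[5]
#11 0x2d→b5/s1 VC-HIT; vc=[9]
#12 0x4e→b9/s1 VC-HIT; vc=[5]
#13 0x28→b5/s1 VC-HIT; vc=[9]
#14 0x4e→b9/s1 VC-HIT; vc=[5]

OUTCOME = L1-HIT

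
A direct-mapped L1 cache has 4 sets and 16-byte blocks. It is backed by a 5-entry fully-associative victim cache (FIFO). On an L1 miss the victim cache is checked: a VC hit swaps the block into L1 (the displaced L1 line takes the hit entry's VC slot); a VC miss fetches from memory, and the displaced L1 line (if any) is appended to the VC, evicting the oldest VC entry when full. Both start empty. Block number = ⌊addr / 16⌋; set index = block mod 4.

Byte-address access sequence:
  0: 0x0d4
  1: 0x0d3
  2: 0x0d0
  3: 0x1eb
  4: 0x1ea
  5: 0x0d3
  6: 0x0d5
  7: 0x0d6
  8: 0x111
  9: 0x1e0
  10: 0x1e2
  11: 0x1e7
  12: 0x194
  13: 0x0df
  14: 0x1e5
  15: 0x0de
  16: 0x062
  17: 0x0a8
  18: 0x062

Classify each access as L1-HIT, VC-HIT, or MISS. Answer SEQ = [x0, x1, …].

0: 0xd4 (blk 13, set 1) → MISS  vc=[]
1: 0xd3 (blk 13, set 1) → L1-HIT  vc=[]
2: 0xd0 (blk 13, set 1) → L1-HIT  vc=[]
3: 0x1eb (blk 30, set 2) → MISS  vc=[]
4: 0x1ea (blk 30, set 2) → L1-HIT  vc=[]
5: 0xd3 (blk 13, set 1) → L1-HIT  vc=[]
6: 0xd5 (blk 13, set 1) → L1-HIT  vc=[]
7: 0xd6 (blk 13, set 1) → L1-HIT  vc=[]
8: 0x111 (blk 17, set 1) → MISS  vc=[13]
9: 0x1e0 (blk 30, set 2) → L1-HIT  vc=[13]
10: 0x1e2 (blk 30, set 2) → L1-HIT  vc=[13]
11: 0x1e7 (blk 30, set 2) → L1-HIT  vc=[13]
12: 0x194 (blk 25, set 1) → MISS  vc=[13, 17]
13: 0xdf (blk 13, set 1) → VC-HIT  vc=[25, 17]
14: 0x1e5 (blk 30, set 2) → L1-HIT  vc=[25, 17]
15: 0xde (blk 13, set 1) → L1-HIT  vc=[25, 17]
16: 0x62 (blk 6, set 2) → MISS  vc=[25, 17, 30]
17: 0xa8 (blk 10, set 2) → MISS  vc=[25, 17, 30, 6]
18: 0x62 (blk 6, set 2) → VC-HIT  vc=[25, 17, 30, 10]

SEQ = [MISS, L1-HIT, L1-HIT, MISS, L1-HIT, L1-HIT, L1-HIT, L1-HIT, MISS, L1-HIT, L1-HIT, L1-HIT, MISS, VC-HIT, L1-HIT, L1-HIT, MISS, MISS, VC-HIT]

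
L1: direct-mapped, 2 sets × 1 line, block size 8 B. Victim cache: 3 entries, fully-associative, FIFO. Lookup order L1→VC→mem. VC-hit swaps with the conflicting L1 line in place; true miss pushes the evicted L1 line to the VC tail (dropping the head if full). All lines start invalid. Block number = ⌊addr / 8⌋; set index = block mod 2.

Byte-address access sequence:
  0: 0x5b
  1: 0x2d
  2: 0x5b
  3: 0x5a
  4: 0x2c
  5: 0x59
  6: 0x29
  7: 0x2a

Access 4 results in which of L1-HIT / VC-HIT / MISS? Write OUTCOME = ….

0: 0x5b (blk 11, set 1) → MISS  vc=[]
1: 0x2d (blk 5, set 1) → MISS  vc=[11]
2: 0x5b (blk 11, set 1) → VC-HIT  vc=[5]
3: 0x5a (blk 11, set 1) → L1-HIT  vc=[5]
4: 0x2c (blk 5, set 1) → VC-HIT  vc=[11]
5: 0x59 (blk 11, set 1) → VC-HIT  vc=[5]
6: 0x29 (blk 5, set 1) → VC-HIT  vc=[11]
7: 0x2a (blk 5, set 1) → L1-HIT  vc=[11]

OUTCOME = VC-HIT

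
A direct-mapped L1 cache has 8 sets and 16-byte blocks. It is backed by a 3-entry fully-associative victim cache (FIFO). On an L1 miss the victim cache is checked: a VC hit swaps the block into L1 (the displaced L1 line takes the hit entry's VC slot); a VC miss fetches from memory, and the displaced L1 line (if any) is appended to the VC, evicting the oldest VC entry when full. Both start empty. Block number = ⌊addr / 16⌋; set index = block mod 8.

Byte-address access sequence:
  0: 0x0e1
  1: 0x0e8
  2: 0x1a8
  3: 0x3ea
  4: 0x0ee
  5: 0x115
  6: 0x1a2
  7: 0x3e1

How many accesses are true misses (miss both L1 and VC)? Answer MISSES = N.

0: 0xe1 (blk 14, set 6) → MISS  vc=[]
1: 0xe8 (blk 14, set 6) → L1-HIT  vc=[]
2: 0x1a8 (blk 26, set 2) → MISS  vc=[]
3: 0x3ea (blk 62, set 6) → MISS  vc=[14]
4: 0xee (blk 14, set 6) → VC-HIT  vc=[62]
5: 0x115 (blk 17, set 1) → MISS  vc=[62]
6: 0x1a2 (blk 26, set 2) → L1-HIT  vc=[62]
7: 0x3e1 (blk 62, set 6) → VC-HIT  vc=[14]

MISSES = 4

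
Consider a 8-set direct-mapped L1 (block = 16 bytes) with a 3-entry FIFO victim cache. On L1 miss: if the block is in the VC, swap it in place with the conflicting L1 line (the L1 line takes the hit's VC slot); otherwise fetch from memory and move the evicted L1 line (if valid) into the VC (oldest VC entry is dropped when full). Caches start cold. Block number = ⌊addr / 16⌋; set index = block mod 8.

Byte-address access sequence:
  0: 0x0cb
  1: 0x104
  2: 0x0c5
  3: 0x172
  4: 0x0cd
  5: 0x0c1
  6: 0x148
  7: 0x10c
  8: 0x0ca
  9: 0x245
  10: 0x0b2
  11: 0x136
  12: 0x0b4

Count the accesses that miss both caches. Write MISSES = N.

  [0] addr=0xcb blk=12 s=4: MISS | VC []
  [1] addr=0x104 blk=16 s=0: MISS | VC []
  [2] addr=0xc5 blk=12 s=4: L1-HIT | VC []
  [3] addr=0x172 blk=23 s=7: MISS | VC []
  [4] addr=0xcd blk=12 s=4: L1-HIT | VC []
  [5] addr=0xc1 blk=12 s=4: L1-HIT | VC []
  [6] addr=0x148 blk=20 s=4: MISS | VC [12]
  [7] addr=0x10c blk=16 s=0: L1-HIT | VC [12]
  [8] addr=0xca blk=12 s=4: VC-HIT | VC [20]
  [9] addr=0x245 blk=36 s=4: MISS | VC [20, 12]
  [10] addr=0xb2 blk=11 s=3: MISS | VC [20, 12]
  [11] addr=0x136 blk=19 s=3: MISS | VC [20, 12, 11]
  [12] addr=0xb4 blk=11 s=3: VC-HIT | VC [20, 12, 19]

MISSES = 7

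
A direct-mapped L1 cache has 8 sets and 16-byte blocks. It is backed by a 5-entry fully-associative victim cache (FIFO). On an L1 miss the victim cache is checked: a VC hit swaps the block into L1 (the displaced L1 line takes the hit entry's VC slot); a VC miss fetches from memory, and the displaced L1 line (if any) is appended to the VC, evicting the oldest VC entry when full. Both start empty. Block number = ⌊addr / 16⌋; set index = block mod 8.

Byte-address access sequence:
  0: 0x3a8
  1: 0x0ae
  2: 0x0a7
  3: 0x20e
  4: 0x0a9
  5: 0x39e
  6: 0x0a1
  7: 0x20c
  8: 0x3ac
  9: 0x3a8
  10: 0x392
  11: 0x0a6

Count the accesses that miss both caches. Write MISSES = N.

MISSES = 4

  [0] addr=0x3a8 blk=58 s=2: MISS | VC []
  [1] addr=0xae blk=10 s=2: MISS | VC [58]
  [2] addr=0xa7 blk=10 s=2: L1-HIT | VC [58]
  [3] addr=0x20e blk=32 s=0: MISS | VC [58]
  [4] addr=0xa9 blk=10 s=2: L1-HIT | VC [58]
  [5] addr=0x39e blk=57 s=1: MISS | VC [58]
  [6] addr=0xa1 blk=10 s=2: L1-HIT | VC [58]
  [7] addr=0x20c blk=32 s=0: L1-HIT | VC [58]
  [8] addr=0x3ac blk=58 s=2: VC-HIT | VC [10]
  [9] addr=0x3a8 blk=58 s=2: L1-HIT | VC [10]
  [10] addr=0x392 blk=57 s=1: L1-HIT | VC [10]
  [11] addr=0xa6 blk=10 s=2: VC-HIT | VC [58]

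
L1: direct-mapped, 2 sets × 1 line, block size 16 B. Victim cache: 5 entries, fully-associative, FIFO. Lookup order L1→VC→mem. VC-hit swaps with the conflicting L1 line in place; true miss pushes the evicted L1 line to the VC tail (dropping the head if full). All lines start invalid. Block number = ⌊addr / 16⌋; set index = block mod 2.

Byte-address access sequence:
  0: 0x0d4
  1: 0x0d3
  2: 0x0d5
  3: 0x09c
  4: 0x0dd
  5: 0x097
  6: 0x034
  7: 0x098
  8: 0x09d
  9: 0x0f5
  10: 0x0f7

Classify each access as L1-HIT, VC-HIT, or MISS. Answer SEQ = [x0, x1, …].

  [0] addr=0xd4 blk=13 s=1: MISS | VC []
  [1] addr=0xd3 blk=13 s=1: L1-HIT | VC []
  [2] addr=0xd5 blk=13 s=1: L1-HIT | VC []
  [3] addr=0x9c blk=9 s=1: MISS | VC [13]
  [4] addr=0xdd blk=13 s=1: VC-HIT | VC [9]
  [5] addr=0x97 blk=9 s=1: VC-HIT | VC [13]
  [6] addr=0x34 blk=3 s=1: MISS | VC [13, 9]
  [7] addr=0x98 blk=9 s=1: VC-HIT | VC [13, 3]
  [8] addr=0x9d blk=9 s=1: L1-HIT | VC [13, 3]
  [9] addr=0xf5 blk=15 s=1: MISS | VC [13, 3, 9]
  [10] addr=0xf7 blk=15 s=1: L1-HIT | VC [13, 3, 9]

SEQ = [MISS, L1-HIT, L1-HIT, MISS, VC-HIT, VC-HIT, MISS, VC-HIT, L1-HIT, MISS, L1-HIT]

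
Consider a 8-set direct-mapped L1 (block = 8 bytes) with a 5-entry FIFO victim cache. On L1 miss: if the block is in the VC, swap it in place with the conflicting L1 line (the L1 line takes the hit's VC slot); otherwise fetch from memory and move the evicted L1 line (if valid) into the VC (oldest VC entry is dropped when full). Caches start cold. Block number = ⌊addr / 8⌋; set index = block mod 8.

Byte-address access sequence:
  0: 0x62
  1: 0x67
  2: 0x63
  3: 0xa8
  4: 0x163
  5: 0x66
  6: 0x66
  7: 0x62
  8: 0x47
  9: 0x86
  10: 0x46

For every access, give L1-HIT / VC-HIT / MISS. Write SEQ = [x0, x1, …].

0: 0x62 (blk 12, set 4) → MISS  vc=[]
1: 0x67 (blk 12, set 4) → L1-HIT  vc=[]
2: 0x63 (blk 12, set 4) → L1-HIT  vc=[]
3: 0xa8 (blk 21, set 5) → MISS  vc=[]
4: 0x163 (blk 44, set 4) → MISS  vc=[12]
5: 0x66 (blk 12, set 4) → VC-HIT  vc=[44]
6: 0x66 (blk 12, set 4) → L1-HIT  vc=[44]
7: 0x62 (blk 12, set 4) → L1-HIT  vc=[44]
8: 0x47 (blk 8, set 0) → MISS  vc=[44]
9: 0x86 (blk 16, set 0) → MISS  vc=[44, 8]
10: 0x46 (blk 8, set 0) → VC-HIT  vc=[44, 16]

SEQ = [MISS, L1-HIT, L1-HIT, MISS, MISS, VC-HIT, L1-HIT, L1-HIT, MISS, MISS, VC-HIT]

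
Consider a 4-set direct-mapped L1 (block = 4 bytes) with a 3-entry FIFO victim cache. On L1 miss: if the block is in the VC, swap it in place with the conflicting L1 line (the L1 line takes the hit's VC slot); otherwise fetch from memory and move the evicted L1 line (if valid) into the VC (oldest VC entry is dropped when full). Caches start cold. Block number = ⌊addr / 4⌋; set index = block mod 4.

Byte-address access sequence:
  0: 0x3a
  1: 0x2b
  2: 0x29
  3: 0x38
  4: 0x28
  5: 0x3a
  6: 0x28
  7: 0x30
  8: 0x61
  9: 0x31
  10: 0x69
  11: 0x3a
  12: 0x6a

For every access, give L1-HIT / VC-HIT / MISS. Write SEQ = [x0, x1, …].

  [0] addr=0x3a blk=14 s=2: MISS | VC []
  [1] addr=0x2b blk=10 s=2: MISS | VC [14]
  [2] addr=0x29 blk=10 s=2: L1-HIT | VC [14]
  [3] addr=0x38 blk=14 s=2: VC-HIT | VC [10]
  [4] addr=0x28 blk=10 s=2: VC-HIT | VC [14]
  [5] addr=0x3a blk=14 s=2: VC-HIT | VC [10]
  [6] addr=0x28 blk=10 s=2: VC-HIT | VC [14]
  [7] addr=0x30 blk=12 s=0: MISS | VC [14]
  [8] addr=0x61 blk=24 s=0: MISS | VC [14, 12]
  [9] addr=0x31 blk=12 s=0: VC-HIT | VC [14, 24]
  [10] addr=0x69 blk=26 s=2: MISS | VC [14, 24, 10]
  [11] addr=0x3a blk=14 s=2: VC-HIT | VC [26, 24, 10]
  [12] addr=0x6a blk=26 s=2: VC-HIT | VC [14, 24, 10]

SEQ = [MISS, MISS, L1-HIT, VC-HIT, VC-HIT, VC-HIT, VC-HIT, MISS, MISS, VC-HIT, MISS, VC-HIT, VC-HIT]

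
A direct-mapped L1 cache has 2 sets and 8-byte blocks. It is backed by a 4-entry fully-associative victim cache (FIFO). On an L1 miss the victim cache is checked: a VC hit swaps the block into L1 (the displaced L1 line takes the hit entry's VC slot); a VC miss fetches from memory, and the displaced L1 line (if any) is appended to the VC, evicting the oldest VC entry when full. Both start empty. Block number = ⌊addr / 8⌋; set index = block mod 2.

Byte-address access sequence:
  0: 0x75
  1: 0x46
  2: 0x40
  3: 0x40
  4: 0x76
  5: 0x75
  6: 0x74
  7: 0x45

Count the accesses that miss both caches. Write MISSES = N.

MISSES = 2

0: 0x75 (blk 14, set 0) → MISS  vc=[]
1: 0x46 (blk 8, set 0) → MISS  vc=[14]
2: 0x40 (blk 8, set 0) → L1-HIT  vc=[14]
3: 0x40 (blk 8, set 0) → L1-HIT  vc=[14]
4: 0x76 (blk 14, set 0) → VC-HIT  vc=[8]
5: 0x75 (blk 14, set 0) → L1-HIT  vc=[8]
6: 0x74 (blk 14, set 0) → L1-HIT  vc=[8]
7: 0x45 (blk 8, set 0) → VC-HIT  vc=[14]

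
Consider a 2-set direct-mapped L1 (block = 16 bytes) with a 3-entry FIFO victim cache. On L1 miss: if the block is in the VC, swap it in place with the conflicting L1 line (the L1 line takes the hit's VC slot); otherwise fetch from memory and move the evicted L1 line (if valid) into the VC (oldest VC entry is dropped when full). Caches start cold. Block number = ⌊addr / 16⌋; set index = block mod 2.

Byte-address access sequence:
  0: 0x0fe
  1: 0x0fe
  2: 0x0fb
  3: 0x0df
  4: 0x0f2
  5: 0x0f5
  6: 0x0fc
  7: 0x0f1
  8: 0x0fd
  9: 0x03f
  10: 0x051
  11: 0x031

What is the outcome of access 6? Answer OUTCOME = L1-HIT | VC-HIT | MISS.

OUTCOME = L1-HIT

0: 0xfe (blk 15, set 1) → MISS  vc=[]
1: 0xfe (blk 15, set 1) → L1-HIT  vc=[]
2: 0xfb (blk 15, set 1) → L1-HIT  vc=[]
3: 0xdf (blk 13, set 1) → MISS  vc=[15]
4: 0xf2 (blk 15, set 1) → VC-HIT  vc=[13]
5: 0xf5 (blk 15, set 1) → L1-HIT  vc=[13]
6: 0xfc (blk 15, set 1) → L1-HIT  vc=[13]
7: 0xf1 (blk 15, set 1) → L1-HIT  vc=[13]
8: 0xfd (blk 15, set 1) → L1-HIT  vc=[13]
9: 0x3f (blk 3, set 1) → MISS  vc=[13, 15]
10: 0x51 (blk 5, set 1) → MISS  vc=[13, 15, 3]
11: 0x31 (blk 3, set 1) → VC-HIT  vc=[13, 15, 5]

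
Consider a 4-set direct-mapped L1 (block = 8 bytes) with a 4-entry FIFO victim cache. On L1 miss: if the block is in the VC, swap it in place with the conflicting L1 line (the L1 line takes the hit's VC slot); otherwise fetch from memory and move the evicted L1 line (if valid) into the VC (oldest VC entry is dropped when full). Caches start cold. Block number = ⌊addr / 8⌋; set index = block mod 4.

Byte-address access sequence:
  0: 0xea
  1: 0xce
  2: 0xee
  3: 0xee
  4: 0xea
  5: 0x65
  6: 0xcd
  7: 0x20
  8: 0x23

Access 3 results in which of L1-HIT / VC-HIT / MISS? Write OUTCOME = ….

OUTCOME = L1-HIT

0: 0xea (blk 29, set 1) → MISS  vc=[]
1: 0xce (blk 25, set 1) → MISS  vc=[29]
2: 0xee (blk 29, set 1) → VC-HIT  vc=[25]
3: 0xee (blk 29, set 1) → L1-HIT  vc=[25]
4: 0xea (blk 29, set 1) → L1-HIT  vc=[25]
5: 0x65 (blk 12, set 0) → MISS  vc=[25]
6: 0xcd (blk 25, set 1) → VC-HIT  vc=[29]
7: 0x20 (blk 4, set 0) → MISS  vc=[29, 12]
8: 0x23 (blk 4, set 0) → L1-HIT  vc=[29, 12]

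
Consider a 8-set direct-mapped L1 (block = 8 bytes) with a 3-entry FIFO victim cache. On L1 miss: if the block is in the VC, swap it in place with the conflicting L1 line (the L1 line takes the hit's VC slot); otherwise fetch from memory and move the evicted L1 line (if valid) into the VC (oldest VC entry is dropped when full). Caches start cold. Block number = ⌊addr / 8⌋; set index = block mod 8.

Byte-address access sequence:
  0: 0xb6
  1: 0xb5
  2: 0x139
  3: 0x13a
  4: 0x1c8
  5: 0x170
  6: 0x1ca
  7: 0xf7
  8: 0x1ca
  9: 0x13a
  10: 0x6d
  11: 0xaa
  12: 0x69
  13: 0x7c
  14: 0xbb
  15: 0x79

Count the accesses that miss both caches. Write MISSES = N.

#0 0xb6→b22/s6 MISS; vc=[]
#1 0xb5→b22/s6 L1-HIT; vc=[]
#2 0x139→b39/s7 MISS; vc=[]
#3 0x13a→b39/s7 L1-HIT; vc=[]
#4 0x1c8→b57/s1 MISS; vc=[]
#5 0x170→b46/s6 MISS; vc=[22]
#6 0x1ca→b57/s1 L1-HIT; vc=[22]
#7 0xf7→b30/s6 MISS; vc=[22,46]
#8 0x1ca→b57/s1 L1-HIT; vc=[22,46]
#9 0x13a→b39/s7 L1-HIT; vc=[22,46]
#10 0x6d→b13/s5 MISS; vc=[22,46]
#11 0xaa→b21/s5 MISS; vc=[22,46,13]
#12 0x69→b13/s5 VC-HIT; vc=[22,46,21]
#13 0x7c→b15/s7 MISS; vc=[46,21,39]
#14 0xbb→b23/s7 MISS; vc=[21,39,15]
#15 0x79→b15/s7 VC-HIT; vc=[21,39,23]

MISSES = 9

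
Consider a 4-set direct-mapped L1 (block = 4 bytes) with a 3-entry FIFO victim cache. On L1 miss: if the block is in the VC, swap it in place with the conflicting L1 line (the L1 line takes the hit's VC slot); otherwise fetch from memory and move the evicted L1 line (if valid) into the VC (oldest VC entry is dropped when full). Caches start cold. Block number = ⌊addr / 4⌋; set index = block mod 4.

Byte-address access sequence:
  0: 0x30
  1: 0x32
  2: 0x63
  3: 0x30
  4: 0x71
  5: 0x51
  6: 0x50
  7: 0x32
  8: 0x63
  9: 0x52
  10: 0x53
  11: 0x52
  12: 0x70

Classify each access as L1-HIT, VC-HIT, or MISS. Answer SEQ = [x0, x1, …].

#0 0x30→b12/s0 MISS; vc=[]
#1 0x32→b12/s0 L1-HIT; vc=[]
#2 0x63→b24/s0 MISS; vc=[12]
#3 0x30→b12/s0 VC-HIT; vc=[24]
#4 0x71→b28/s0 MISS; vc=[24,12]
#5 0x51→b20/s0 MISS; vc=[24,12,28]
#6 0x50→b20/s0 L1-HIT; vc=[24,12,28]
#7 0x32→b12/s0 VC-HIT; vc=[24,20,28]
#8 0x63→b24/s0 VC-HIT; vc=[12,20,28]
#9 0x52→b20/s0 VC-HIT; vc=[12,24,28]
#10 0x53→b20/s0 L1-HIT; vc=[12,24,28]
#11 0x52→b20/s0 L1-HIT; vc=[12,24,28]
#12 0x70→b28/s0 VC-HIT; vc=[12,24,20]

SEQ = [MISS, L1-HIT, MISS, VC-HIT, MISS, MISS, L1-HIT, VC-HIT, VC-HIT, VC-HIT, L1-HIT, L1-HIT, VC-HIT]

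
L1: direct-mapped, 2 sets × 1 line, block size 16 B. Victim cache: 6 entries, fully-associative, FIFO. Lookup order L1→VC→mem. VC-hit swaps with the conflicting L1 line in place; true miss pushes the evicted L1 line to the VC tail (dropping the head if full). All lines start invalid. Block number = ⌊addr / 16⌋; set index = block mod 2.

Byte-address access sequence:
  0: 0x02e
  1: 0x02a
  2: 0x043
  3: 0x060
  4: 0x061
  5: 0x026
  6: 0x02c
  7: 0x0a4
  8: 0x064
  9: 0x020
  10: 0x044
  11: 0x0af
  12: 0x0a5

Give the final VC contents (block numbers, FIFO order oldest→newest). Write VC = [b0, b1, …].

VC = [4, 2, 6]

#0 0x2e→b2/s0 MISS; vc=[]
#1 0x2a→b2/s0 L1-HIT; vc=[]
#2 0x43→b4/s0 MISS; vc=[2]
#3 0x60→b6/s0 MISS; vc=[2,4]
#4 0x61→b6/s0 L1-HIT; vc=[2,4]
#5 0x26→b2/s0 VC-HIT; vc=[6,4]
#6 0x2c→b2/s0 L1-HIT; vc=[6,4]
#7 0xa4→b10/s0 MISS; vc=[6,4,2]
#8 0x64→b6/s0 VC-HIT; vc=[10,4,2]
#9 0x20→b2/s0 VC-HIT; vc=[10,4,6]
#10 0x44→b4/s0 VC-HIT; vc=[10,2,6]
#11 0xaf→b10/s0 VC-HIT; vc=[4,2,6]
#12 0xa5→b10/s0 L1-HIT; vc=[4,2,6]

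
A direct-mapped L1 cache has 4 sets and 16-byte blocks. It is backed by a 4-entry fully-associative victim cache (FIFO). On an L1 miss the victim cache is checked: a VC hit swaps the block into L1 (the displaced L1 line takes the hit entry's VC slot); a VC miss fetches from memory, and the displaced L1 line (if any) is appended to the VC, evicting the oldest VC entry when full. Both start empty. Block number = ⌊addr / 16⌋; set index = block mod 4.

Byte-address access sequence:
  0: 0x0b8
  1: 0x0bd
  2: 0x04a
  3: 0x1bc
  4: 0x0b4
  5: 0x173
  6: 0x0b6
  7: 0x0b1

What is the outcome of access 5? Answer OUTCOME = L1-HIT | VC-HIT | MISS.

OUTCOME = MISS

  [0] addr=0xb8 blk=11 s=3: MISS | VC []
  [1] addr=0xbd blk=11 s=3: L1-HIT | VC []
  [2] addr=0x4a blk=4 s=0: MISS | VC []
  [3] addr=0x1bc blk=27 s=3: MISS | VC [11]
  [4] addr=0xb4 blk=11 s=3: VC-HIT | VC [27]
  [5] addr=0x173 blk=23 s=3: MISS | VC [27, 11]
  [6] addr=0xb6 blk=11 s=3: VC-HIT | VC [27, 23]
  [7] addr=0xb1 blk=11 s=3: L1-HIT | VC [27, 23]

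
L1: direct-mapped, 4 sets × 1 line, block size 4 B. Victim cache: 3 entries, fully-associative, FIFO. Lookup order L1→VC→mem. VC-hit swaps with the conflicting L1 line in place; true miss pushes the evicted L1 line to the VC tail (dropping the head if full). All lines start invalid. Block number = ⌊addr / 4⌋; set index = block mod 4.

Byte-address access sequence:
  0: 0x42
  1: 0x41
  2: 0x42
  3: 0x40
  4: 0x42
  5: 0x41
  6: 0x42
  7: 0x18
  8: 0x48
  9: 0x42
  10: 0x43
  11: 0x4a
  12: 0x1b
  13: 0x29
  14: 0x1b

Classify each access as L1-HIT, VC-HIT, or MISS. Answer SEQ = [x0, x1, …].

SEQ = [MISS, L1-HIT, L1-HIT, L1-HIT, L1-HIT, L1-HIT, L1-HIT, MISS, MISS, L1-HIT, L1-HIT, L1-HIT, VC-HIT, MISS, VC-HIT]

#0 0x42→b16/s0 MISS; vc=[]
#1 0x41→b16/s0 L1-HIT; vc=[]
#2 0x42→b16/s0 L1-HIT; vc=[]
#3 0x40→b16/s0 L1-HIT; vc=[]
#4 0x42→b16/s0 L1-HIT; vc=[]
#5 0x41→b16/s0 L1-HIT; vc=[]
#6 0x42→b16/s0 L1-HIT; vc=[]
#7 0x18→b6/s2 MISS; vc=[]
#8 0x48→b18/s2 MISS; vc=[6]
#9 0x42→b16/s0 L1-HIT; vc=[6]
#10 0x43→b16/s0 L1-HIT; vc=[6]
#11 0x4a→b18/s2 L1-HIT; vc=[6]
#12 0x1b→b6/s2 VC-HIT; vc=[18]
#13 0x29→b10/s2 MISS; vc=[18,6]
#14 0x1b→b6/s2 VC-HIT; vc=[18,10]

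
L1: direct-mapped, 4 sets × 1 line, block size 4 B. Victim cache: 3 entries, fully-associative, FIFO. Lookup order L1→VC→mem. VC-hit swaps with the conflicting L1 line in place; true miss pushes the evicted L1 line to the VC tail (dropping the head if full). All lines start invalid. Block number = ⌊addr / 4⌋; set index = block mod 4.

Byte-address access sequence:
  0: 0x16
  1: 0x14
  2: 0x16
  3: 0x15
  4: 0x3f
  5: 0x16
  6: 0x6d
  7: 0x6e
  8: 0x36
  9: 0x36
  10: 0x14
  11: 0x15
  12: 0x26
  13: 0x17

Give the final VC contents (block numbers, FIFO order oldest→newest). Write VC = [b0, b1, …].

0: 0x16 (blk 5, set 1) → MISS  vc=[]
1: 0x14 (blk 5, set 1) → L1-HIT  vc=[]
2: 0x16 (blk 5, set 1) → L1-HIT  vc=[]
3: 0x15 (blk 5, set 1) → L1-HIT  vc=[]
4: 0x3f (blk 15, set 3) → MISS  vc=[]
5: 0x16 (blk 5, set 1) → L1-HIT  vc=[]
6: 0x6d (blk 27, set 3) → MISS  vc=[15]
7: 0x6e (blk 27, set 3) → L1-HIT  vc=[15]
8: 0x36 (blk 13, set 1) → MISS  vc=[15, 5]
9: 0x36 (blk 13, set 1) → L1-HIT  vc=[15, 5]
10: 0x14 (blk 5, set 1) → VC-HIT  vc=[15, 13]
11: 0x15 (blk 5, set 1) → L1-HIT  vc=[15, 13]
12: 0x26 (blk 9, set 1) → MISS  vc=[15, 13, 5]
13: 0x17 (blk 5, set 1) → VC-HIT  vc=[15, 13, 9]

VC = [15, 13, 9]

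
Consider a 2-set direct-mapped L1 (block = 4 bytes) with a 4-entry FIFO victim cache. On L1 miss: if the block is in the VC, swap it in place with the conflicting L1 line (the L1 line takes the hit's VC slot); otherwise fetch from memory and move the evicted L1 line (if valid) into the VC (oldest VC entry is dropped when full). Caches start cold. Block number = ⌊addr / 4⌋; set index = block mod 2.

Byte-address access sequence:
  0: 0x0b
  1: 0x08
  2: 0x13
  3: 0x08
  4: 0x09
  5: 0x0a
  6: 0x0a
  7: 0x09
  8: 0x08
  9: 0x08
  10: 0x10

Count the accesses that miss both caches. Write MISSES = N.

0: 0xb (blk 2, set 0) → MISS  vc=[]
1: 0x8 (blk 2, set 0) → L1-HIT  vc=[]
2: 0x13 (blk 4, set 0) → MISS  vc=[2]
3: 0x8 (blk 2, set 0) → VC-HIT  vc=[4]
4: 0x9 (blk 2, set 0) → L1-HIT  vc=[4]
5: 0xa (blk 2, set 0) → L1-HIT  vc=[4]
6: 0xa (blk 2, set 0) → L1-HIT  vc=[4]
7: 0x9 (blk 2, set 0) → L1-HIT  vc=[4]
8: 0x8 (blk 2, set 0) → L1-HIT  vc=[4]
9: 0x8 (blk 2, set 0) → L1-HIT  vc=[4]
10: 0x10 (blk 4, set 0) → VC-HIT  vc=[2]

MISSES = 2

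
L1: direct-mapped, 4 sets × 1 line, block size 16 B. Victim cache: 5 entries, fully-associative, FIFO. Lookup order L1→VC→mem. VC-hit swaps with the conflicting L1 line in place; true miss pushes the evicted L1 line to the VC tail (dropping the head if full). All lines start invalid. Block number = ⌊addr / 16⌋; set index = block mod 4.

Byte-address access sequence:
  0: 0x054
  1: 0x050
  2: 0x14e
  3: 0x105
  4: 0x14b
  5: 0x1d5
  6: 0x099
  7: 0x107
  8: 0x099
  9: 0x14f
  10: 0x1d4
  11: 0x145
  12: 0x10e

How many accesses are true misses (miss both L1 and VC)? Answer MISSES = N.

  [0] addr=0x54 blk=5 s=1: MISS | VC []
  [1] addr=0x50 blk=5 s=1: L1-HIT | VC []
  [2] addr=0x14e blk=20 s=0: MISS | VC []
  [3] addr=0x105 blk=16 s=0: MISS | VC [20]
  [4] addr=0x14b blk=20 s=0: VC-HIT | VC [16]
  [5] addr=0x1d5 blk=29 s=1: MISS | VC [16, 5]
  [6] addr=0x99 blk=9 s=1: MISS | VC [16, 5, 29]
  [7] addr=0x107 blk=16 s=0: VC-HIT | VC [20, 5, 29]
  [8] addr=0x99 blk=9 s=1: L1-HIT | VC [20, 5, 29]
  [9] addr=0x14f blk=20 s=0: VC-HIT | VC [16, 5, 29]
  [10] addr=0x1d4 blk=29 s=1: VC-HIT | VC [16, 5, 9]
  [11] addr=0x145 blk=20 s=0: L1-HIT | VC [16, 5, 9]
  [12] addr=0x10e blk=16 s=0: VC-HIT | VC [20, 5, 9]

MISSES = 5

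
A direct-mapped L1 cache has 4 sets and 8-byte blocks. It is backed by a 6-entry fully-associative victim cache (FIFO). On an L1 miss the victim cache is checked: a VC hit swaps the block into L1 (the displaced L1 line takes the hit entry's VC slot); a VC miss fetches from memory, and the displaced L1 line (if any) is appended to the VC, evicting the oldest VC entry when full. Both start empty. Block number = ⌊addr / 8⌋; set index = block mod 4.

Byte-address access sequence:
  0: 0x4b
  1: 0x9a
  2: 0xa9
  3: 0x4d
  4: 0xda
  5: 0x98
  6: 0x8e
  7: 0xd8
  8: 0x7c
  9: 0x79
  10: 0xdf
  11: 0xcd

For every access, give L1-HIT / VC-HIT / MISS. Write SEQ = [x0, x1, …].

  [0] addr=0x4b blk=9 s=1: MISS | VC []
  [1] addr=0x9a blk=19 s=3: MISS | VC []
  [2] addr=0xa9 blk=21 s=1: MISS | VC [9]
  [3] addr=0x4d blk=9 s=1: VC-HIT | VC [21]
  [4] addr=0xda blk=27 s=3: MISS | VC [21, 19]
  [5] addr=0x98 blk=19 s=3: VC-HIT | VC [21, 27]
  [6] addr=0x8e blk=17 s=1: MISS | VC [21, 27, 9]
  [7] addr=0xd8 blk=27 s=3: VC-HIT | VC [21, 19, 9]
  [8] addr=0x7c blk=15 s=3: MISS | VC [21, 19, 9, 27]
  [9] addr=0x79 blk=15 s=3: L1-HIT | VC [21, 19, 9, 27]
  [10] addr=0xdf blk=27 s=3: VC-HIT | VC [21, 19, 9, 15]
  [11] addr=0xcd blk=25 s=1: MISS | VC [21, 19, 9, 15, 17]

SEQ = [MISS, MISS, MISS, VC-HIT, MISS, VC-HIT, MISS, VC-HIT, MISS, L1-HIT, VC-HIT, MISS]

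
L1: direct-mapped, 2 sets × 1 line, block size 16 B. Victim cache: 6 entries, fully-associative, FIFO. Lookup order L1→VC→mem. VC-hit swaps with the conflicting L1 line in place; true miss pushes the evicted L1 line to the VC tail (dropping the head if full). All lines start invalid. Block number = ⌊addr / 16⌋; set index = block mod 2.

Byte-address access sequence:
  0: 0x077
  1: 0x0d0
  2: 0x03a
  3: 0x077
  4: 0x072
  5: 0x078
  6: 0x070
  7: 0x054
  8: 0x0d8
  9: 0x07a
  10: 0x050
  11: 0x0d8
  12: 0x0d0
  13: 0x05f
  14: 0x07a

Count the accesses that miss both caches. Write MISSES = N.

MISSES = 4

  [0] addr=0x77 blk=7 s=1: MISS | VC []
  [1] addr=0xd0 blk=13 s=1: MISS | VC [7]
  [2] addr=0x3a blk=3 s=1: MISS | VC [7, 13]
  [3] addr=0x77 blk=7 s=1: VC-HIT | VC [3, 13]
  [4] addr=0x72 blk=7 s=1: L1-HIT | VC [3, 13]
  [5] addr=0x78 blk=7 s=1: L1-HIT | VC [3, 13]
  [6] addr=0x70 blk=7 s=1: L1-HIT | VC [3, 13]
  [7] addr=0x54 blk=5 s=1: MISS | VC [3, 13, 7]
  [8] addr=0xd8 blk=13 s=1: VC-HIT | VC [3, 5, 7]
  [9] addr=0x7a blk=7 s=1: VC-HIT | VC [3, 5, 13]
  [10] addr=0x50 blk=5 s=1: VC-HIT | VC [3, 7, 13]
  [11] addr=0xd8 blk=13 s=1: VC-HIT | VC [3, 7, 5]
  [12] addr=0xd0 blk=13 s=1: L1-HIT | VC [3, 7, 5]
  [13] addr=0x5f blk=5 s=1: VC-HIT | VC [3, 7, 13]
  [14] addr=0x7a blk=7 s=1: VC-HIT | VC [3, 5, 13]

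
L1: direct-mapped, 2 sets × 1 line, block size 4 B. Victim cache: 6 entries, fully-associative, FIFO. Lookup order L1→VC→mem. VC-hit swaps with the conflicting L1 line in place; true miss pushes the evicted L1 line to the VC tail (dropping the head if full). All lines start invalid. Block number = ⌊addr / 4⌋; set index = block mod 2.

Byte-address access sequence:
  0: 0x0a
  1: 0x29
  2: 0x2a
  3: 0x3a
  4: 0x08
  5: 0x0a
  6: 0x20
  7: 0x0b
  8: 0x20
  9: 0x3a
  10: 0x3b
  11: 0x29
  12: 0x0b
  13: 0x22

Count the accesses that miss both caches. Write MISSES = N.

MISSES = 4

#0 0xa→b2/s0 MISS; vc=[]
#1 0x29→b10/s0 MISS; vc=[2]
#2 0x2a→b10/s0 L1-HIT; vc=[2]
#3 0x3a→b14/s0 MISS; vc=[2,10]
#4 0x8→b2/s0 VC-HIT; vc=[14,10]
#5 0xa→b2/s0 L1-HIT; vc=[14,10]
#6 0x20→b8/s0 MISS; vc=[14,10,2]
#7 0xb→b2/s0 VC-HIT; vc=[14,10,8]
#8 0x20→b8/s0 VC-HIT; vc=[14,10,2]
#9 0x3a→b14/s0 VC-HIT; vc=[8,10,2]
#10 0x3b→b14/s0 L1-HIT; vc=[8,10,2]
#11 0x29→b10/s0 VC-HIT; vc=[8,14,2]
#12 0xb→b2/s0 VC-HIT; vc=[8,14,10]
#13 0x22→b8/s0 VC-HIT; vc=[2,14,10]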